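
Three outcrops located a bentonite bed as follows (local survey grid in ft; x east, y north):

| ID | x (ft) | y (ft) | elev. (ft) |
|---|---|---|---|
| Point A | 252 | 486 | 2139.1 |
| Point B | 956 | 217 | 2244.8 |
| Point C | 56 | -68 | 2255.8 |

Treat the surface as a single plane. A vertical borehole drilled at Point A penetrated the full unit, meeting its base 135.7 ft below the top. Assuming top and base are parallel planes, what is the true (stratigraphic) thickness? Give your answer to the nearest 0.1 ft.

131.9 ft

Two edge vectors: Point A→Point B = (704, -269, 105.7), Point A→Point C = (-196, -554, 116.7).
Normal n = (Point A→Point B) × (Point A→Point C) = (27165.5, -102874, -442740).
So ∂z/∂x = −n_x/n_z = 0.06136 and ∂z/∂y = −n_y/n_z = −0.23236.
|∇z| = √(a²+b²) = 0.24032, so dip δ = arctan(0.24032) = 13.51°.
True thickness = vertical thickness × cos δ = 135.7 × cos 13.51° = 131.9 ft.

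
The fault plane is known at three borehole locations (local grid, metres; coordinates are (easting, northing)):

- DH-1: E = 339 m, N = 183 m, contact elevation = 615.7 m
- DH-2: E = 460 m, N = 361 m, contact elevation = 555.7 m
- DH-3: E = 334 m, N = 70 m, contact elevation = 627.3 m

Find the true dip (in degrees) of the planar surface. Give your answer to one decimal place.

Two edge vectors: DH-1→DH-2 = (121, 178, -60), DH-1→DH-3 = (-5, -113, 11.6).
Normal n = (DH-1→DH-2) × (DH-1→DH-3) = (-4715.2, -1103.6, -12783).
So ∂z/∂E = −n_x/n_z = −0.36886 and ∂z/∂N = −n_y/n_z = −0.08633.
Gradient magnitude |∇z| = √(a² + b²) = √(0.13606 + 0.00745) = 0.37883.
True dip = arctan(0.37883) = 20.7°, dipping toward ENE (azimuth ≈ 077°).

20.7°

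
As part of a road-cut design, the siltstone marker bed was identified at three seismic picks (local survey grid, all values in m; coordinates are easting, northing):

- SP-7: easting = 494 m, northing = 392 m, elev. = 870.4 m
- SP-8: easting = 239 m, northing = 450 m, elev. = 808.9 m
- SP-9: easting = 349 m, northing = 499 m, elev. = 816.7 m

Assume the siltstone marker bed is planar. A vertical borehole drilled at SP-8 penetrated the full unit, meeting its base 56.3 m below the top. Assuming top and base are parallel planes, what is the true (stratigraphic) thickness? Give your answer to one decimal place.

53.7 m

Two edge vectors: SP-7→SP-8 = (-255, 58, -61.5), SP-7→SP-9 = (-145, 107, -53.7).
Normal n = (SP-7→SP-8) × (SP-7→SP-9) = (3465.9, -4776, -18875).
So ∂z/∂easting = −n_x/n_z = 0.18362 and ∂z/∂northing = −n_y/n_z = −0.25303.
|∇z| = √(a²+b²) = 0.31264, so dip δ = arctan(0.31264) = 17.36°.
True thickness = vertical thickness × cos δ = 56.3 × cos 17.36° = 53.7 m.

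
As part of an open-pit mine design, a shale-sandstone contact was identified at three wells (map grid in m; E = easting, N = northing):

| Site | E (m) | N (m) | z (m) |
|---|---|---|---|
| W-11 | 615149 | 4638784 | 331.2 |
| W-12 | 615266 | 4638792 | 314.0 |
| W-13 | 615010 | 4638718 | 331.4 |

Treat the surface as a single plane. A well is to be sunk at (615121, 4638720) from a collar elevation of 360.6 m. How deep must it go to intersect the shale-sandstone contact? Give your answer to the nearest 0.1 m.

Two edge vectors: W-11→W-12 = (117, 8, -17.2), W-11→W-13 = (-139, -66, 0.2).
Normal n = (W-11→W-12) × (W-11→W-13) = (-1133.6, 2367.4, -6610).
So ∂z/∂E = −n_x/n_z = −0.171497731 and ∂z/∂N = −n_y/n_z = 0.358154312.
Intercept c from W-11: 331.2 + 105496.66 − 1661400.49 = −1555572.63.
At (615121, 4638720): z_contact = −105491.86 + 1661377.57 − 1555572.63 = 313.08 m.
Depth below ground = 360.6 − 313.08 = 47.5 m.

47.5 m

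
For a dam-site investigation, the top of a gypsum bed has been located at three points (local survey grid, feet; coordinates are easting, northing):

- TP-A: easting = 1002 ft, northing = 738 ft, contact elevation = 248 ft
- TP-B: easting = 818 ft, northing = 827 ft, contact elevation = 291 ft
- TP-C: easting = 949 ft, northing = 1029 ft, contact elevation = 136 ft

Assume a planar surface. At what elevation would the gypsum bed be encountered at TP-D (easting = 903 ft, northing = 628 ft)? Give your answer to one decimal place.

Two edge vectors: TP-A→TP-B = (-184, 89, 43), TP-A→TP-C = (-53, 291, -112).
Normal n = (TP-A→TP-B) × (TP-A→TP-C) = (-22481, -22887, -48827).
So ∂z/∂easting = −n_x/n_z = −0.460421 and ∂z/∂northing = −n_y/n_z = −0.468737.
Intercept c from TP-A: 248 + 461.34 + 345.93 = 1055.27.
At (903, 628): z = −415.8 − 294.4 + 1055.27 = 345.1 ft.

345.1 ft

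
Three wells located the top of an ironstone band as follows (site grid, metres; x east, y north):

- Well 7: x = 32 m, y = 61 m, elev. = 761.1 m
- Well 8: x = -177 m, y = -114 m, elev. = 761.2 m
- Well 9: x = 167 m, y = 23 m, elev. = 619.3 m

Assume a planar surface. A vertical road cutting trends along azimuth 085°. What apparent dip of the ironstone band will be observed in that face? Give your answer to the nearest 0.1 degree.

35.0°

Two edge vectors: Well 7→Well 8 = (-209, -175, 0.1), Well 7→Well 9 = (135, -38, -141.8).
Normal n = (Well 7→Well 8) × (Well 7→Well 9) = (24818.8, -29622.7, 31567).
So ∂z/∂x = −n_x/n_z = −0.78623 and ∂z/∂y = −n_y/n_z = 0.93841.
Unit vector along 085° is (sin 85°, cos 85°) = (0.9962, 0.0872).
Slope in that direction = a·(0.9962) + b·(0.0872) = −0.70145.
Apparent dip = arctan|0.70145| = 35.0° (true dip is 50.8°, so apparent ≤ true as expected).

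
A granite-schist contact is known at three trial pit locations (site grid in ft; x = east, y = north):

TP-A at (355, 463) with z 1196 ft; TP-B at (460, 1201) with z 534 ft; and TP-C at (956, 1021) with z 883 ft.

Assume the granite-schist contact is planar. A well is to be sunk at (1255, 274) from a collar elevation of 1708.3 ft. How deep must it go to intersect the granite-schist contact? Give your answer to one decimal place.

Two edge vectors: TP-A→TP-B = (105, 738, -662), TP-A→TP-C = (601, 558, -313).
Normal n = (TP-A→TP-B) × (TP-A→TP-C) = (138402, -364997, -384948).
So ∂z/∂x = −n_x/n_z = 0.359534 and ∂z/∂y = −n_y/n_z = −0.948172.
Intercept c from TP-A: 1196 − 127.63 + 439.00 = 1507.37.
At (1255, 274): z_contact = 451.22 − 259.80 + 1507.37 = 1698.79 ft.
Depth below ground = 1708.3 − 1698.79 = 9.5 ft.

9.5 ft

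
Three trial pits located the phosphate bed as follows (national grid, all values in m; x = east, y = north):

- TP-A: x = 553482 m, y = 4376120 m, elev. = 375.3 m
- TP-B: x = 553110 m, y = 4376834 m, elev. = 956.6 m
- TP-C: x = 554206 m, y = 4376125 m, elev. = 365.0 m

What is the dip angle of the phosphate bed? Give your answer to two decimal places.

Let the plane be z = a·x + b·y + c.
TP-B−TP-A: −372a + 714b = 581.3;  TP-C−TP-A: 724a + 5b = −10.3.
Solving gives a = −0.01978, b = 0.80384.
Gradient magnitude |∇z| = √(a² + b²) = √(0.00039 + 0.64616) = 0.80408.
True dip = arctan(0.80408) = 38.80°, dipping toward S (azimuth ≈ 179°).

38.80°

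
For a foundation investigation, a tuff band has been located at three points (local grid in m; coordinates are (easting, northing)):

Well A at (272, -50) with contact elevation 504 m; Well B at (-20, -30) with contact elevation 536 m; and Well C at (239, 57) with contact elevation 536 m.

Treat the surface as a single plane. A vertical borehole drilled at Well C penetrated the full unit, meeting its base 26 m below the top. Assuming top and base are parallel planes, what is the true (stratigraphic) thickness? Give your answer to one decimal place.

Two edge vectors: Well A→Well B = (-292, 20, 32), Well A→Well C = (-33, 107, 32).
Normal n = (Well A→Well B) × (Well A→Well C) = (-2784, 8288, -30584).
So ∂z/∂E = −n_x/n_z = −0.09103 and ∂z/∂N = −n_y/n_z = 0.27099.
|∇z| = √(a²+b²) = 0.28587, so dip δ = arctan(0.28587) = 15.95°.
True thickness = vertical thickness × cos δ = 26 × cos 15.95° = 25.0 m.

25.0 m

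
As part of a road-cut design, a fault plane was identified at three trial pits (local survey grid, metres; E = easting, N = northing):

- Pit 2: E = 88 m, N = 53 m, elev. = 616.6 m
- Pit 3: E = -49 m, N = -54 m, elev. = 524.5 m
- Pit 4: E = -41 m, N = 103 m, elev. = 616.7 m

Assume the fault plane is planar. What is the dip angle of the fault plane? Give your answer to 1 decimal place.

31.7°

Two edge vectors: Pit 2→Pit 3 = (-137, -107, -92.1), Pit 2→Pit 4 = (-129, 50, 0.1).
Normal n = (Pit 2→Pit 3) × (Pit 2→Pit 4) = (4594.3, 11894.6, -20653).
So ∂z/∂E = −n_x/n_z = 0.22245 and ∂z/∂N = −n_y/n_z = 0.57593.
Gradient magnitude |∇z| = √(a² + b²) = √(0.04948 + 0.33169) = 0.61739.
True dip = arctan(0.61739) = 31.7°, dipping toward SSW (azimuth ≈ 201°).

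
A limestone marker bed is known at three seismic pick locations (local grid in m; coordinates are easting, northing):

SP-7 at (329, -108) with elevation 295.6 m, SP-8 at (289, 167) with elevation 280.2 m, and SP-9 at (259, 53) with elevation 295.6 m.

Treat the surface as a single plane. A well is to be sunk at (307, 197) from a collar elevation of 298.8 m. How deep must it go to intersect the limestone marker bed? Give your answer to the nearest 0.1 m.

24.6 m

Two edge vectors: SP-7→SP-8 = (-40, 275, -15.4), SP-7→SP-9 = (-70, 161, 0).
Normal n = (SP-7→SP-8) × (SP-7→SP-9) = (2479.4, 1078, 12810).
So ∂z/∂easting = −n_x/n_z = −0.19355 and ∂z/∂northing = −n_y/n_z = −0.08415.
Intercept c from SP-7: 295.6 + 63.68 − 9.09 = 350.19.
At (307, 197): z_contact = −59.42 − 16.58 + 350.19 = 274.19 m.
Depth below ground = 298.8 − 274.19 = 24.6 m.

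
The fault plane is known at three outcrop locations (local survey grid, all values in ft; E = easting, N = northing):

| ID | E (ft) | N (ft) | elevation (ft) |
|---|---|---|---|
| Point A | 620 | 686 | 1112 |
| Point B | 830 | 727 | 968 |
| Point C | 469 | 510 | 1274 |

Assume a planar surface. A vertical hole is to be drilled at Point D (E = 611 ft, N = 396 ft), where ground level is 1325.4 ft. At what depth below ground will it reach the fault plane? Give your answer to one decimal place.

Let the plane be z = a·E + b·N + c.
Point B−Point A: 210a + 41b = −144;  Point C−Point A: −151a − 176b = 162.
Solving gives a = −0.60782, b = −0.39897.
Then c = 1112 − a·620 − b·686 = 1762.54.
At (611, 396): z_contact = −371.38 − 157.99 + 1762.54 = 1233.17 ft.
Depth below ground = 1325.4 − 1233.17 = 92.2 ft.

92.2 ft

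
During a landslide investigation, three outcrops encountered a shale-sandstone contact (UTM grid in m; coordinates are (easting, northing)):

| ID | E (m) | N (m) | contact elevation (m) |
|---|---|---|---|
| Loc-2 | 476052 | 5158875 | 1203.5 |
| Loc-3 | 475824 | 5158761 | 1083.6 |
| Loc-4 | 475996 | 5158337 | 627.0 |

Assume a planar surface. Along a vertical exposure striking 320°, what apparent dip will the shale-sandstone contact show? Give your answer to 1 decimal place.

Let the plane be z = a·E + b·N + c.
Loc-3−Loc-2: −228a − 114b = −119.9;  Loc-4−Loc-2: −56a − 538b = −576.5.
Solving gives a = −0.01045, b = 1.07265.
Unit vector along 320° is (sin 320°, cos 320°) = (-0.6428, 0.7660).
Slope in that direction = a·(-0.6428) + b·(0.7660) = 0.82841.
Apparent dip = arctan|0.82841| = 39.6° (true dip is 47.0°, so apparent ≤ true as expected).

39.6°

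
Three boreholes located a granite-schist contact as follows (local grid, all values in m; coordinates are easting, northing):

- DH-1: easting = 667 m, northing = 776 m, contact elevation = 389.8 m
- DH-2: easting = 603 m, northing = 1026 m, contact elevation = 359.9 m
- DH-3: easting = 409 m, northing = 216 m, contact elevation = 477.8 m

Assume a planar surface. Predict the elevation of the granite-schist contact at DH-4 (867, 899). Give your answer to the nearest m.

Two edge vectors: DH-1→DH-2 = (-64, 250, -29.9), DH-1→DH-3 = (-258, -560, 88).
Normal n = (DH-1→DH-2) × (DH-1→DH-3) = (5256, 13346.2, 100340).
So ∂z/∂easting = −n_x/n_z = −0.05238 and ∂z/∂northing = −n_y/n_z = −0.13301.
Intercept c from DH-1: 389.8 + 34.94 + 103.22 = 527.95.
At (867, 899): z = −45.4 − 119.6 + 527.95 = 363.0 m.

363 m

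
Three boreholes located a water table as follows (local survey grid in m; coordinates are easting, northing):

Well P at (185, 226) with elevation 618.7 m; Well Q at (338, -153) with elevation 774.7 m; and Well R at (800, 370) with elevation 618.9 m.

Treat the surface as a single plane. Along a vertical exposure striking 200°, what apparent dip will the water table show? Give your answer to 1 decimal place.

Two edge vectors: Well P→Well Q = (153, -379, 156), Well P→Well R = (615, 144, 0.2).
Normal n = (Well P→Well Q) × (Well P→Well R) = (-22539.8, 95909.4, 255117).
So ∂z/∂easting = −n_x/n_z = 0.08835 and ∂z/∂northing = −n_y/n_z = −0.37594.
Unit vector along 200° is (sin 200°, cos 200°) = (-0.3420, -0.9397).
Slope in that direction = a·(-0.3420) + b·(-0.9397) = 0.32305.
Apparent dip = arctan|0.32305| = 17.9° (true dip is 21.1°, so apparent ≤ true as expected).

17.9°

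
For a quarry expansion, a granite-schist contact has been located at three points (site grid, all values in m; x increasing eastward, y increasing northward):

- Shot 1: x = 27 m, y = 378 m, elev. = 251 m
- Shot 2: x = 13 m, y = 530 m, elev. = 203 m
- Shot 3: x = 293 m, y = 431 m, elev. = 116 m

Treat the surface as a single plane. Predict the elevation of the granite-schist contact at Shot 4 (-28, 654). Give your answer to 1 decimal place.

Let the plane be z = a·x + b·y + c.
Shot 2−Shot 1: −14a + 152b = −48;  Shot 3−Shot 1: 266a + 53b = −135.
Solving gives a = −0.43659, b = −0.35600.
Then c = 251 − a·27 − b·378 = 397.36.
At (-28, 654): z = 12.2 − 232.8 + 397.36 = 176.8 m.

176.8 m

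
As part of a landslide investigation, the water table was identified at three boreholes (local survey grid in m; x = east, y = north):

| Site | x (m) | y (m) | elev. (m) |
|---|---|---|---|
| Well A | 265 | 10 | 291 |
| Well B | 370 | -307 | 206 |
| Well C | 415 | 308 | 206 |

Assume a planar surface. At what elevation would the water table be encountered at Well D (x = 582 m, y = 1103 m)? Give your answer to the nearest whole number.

134 m

Let the plane be z = a·x + b·y + c.
Well B−Well A: 105a − 317b = −85;  Well C−Well A: 150a + 298b = −85.
Solving gives a = −0.66305, b = 0.04852.
Then c = 291 − a·265 − b·10 = 466.22.
At (582, 1103): z = −385.9 + 53.5 + 466.22 = 133.8 m.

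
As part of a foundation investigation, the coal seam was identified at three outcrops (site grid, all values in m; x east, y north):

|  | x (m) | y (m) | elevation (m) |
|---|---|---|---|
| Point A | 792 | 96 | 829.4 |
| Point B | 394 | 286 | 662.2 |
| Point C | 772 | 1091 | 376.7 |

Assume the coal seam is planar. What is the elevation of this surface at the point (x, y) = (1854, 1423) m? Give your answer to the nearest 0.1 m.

Let the plane be z = a·x + b·y + c.
Point B−Point A: −398a + 190b = −167.2;  Point C−Point A: −20a + 995b = −452.7.
Solving gives a = 0.204867, b = −0.450857.
Then c = 829.4 − a·792 − b·96 = 710.43.
At (1854, 1423): z = 379.8 − 641.6 + 710.43 = 448.7 m.

448.7 m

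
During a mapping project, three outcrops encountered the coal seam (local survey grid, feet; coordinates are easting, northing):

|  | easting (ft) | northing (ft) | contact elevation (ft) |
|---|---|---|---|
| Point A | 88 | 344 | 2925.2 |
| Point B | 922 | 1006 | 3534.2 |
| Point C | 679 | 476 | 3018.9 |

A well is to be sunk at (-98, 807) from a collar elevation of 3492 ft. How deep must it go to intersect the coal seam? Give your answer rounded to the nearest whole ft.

Let the plane be z = a·easting + b·northing + c.
Point B−Point A: 834a + 662b = 609;  Point C−Point A: 591a + 132b = 93.7.
Solving gives a = −0.06530, b = 1.00220.
Then c = 2925.2 − a·88 − b·344 = 2586.19.
At (-98, 807): z_contact = 6.4 + 808.8 + 2586.19 = 3401.4 ft.
Depth below ground = 3492 − 3401.4 = 91 ft.

91 ft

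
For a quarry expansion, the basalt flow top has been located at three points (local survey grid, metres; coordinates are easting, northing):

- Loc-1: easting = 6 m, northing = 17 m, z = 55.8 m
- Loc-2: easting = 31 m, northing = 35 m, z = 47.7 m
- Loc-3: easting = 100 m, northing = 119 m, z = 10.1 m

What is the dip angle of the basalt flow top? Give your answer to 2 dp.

Two edge vectors: Loc-1→Loc-2 = (25, 18, -8.1), Loc-1→Loc-3 = (94, 102, -45.7).
Normal n = (Loc-1→Loc-2) × (Loc-1→Loc-3) = (3.6, 381.1, 858).
So ∂z/∂easting = −n_x/n_z = −0.00420 and ∂z/∂northing = −n_y/n_z = −0.44417.
Gradient magnitude |∇z| = √(a² + b²) = √(0.00002 + 0.19729) = 0.44419.
True dip = arctan(0.44419) = 23.95°, dipping toward N (azimuth ≈ 001°).

23.95°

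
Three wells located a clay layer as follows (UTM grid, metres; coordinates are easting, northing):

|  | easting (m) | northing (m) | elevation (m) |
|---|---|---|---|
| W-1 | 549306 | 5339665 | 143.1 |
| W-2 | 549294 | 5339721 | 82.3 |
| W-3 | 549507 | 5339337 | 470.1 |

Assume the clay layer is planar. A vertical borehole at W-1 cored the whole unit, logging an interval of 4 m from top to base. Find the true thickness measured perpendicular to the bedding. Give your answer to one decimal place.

Let the plane be z = a·easting + b·northing + c.
W-2−W-1: −12a + 56b = −60.8;  W-3−W-1: 201a − 328b = 327.
Solving gives a = −0.22273, b = −1.13344.
|∇z| = √(a²+b²) = 1.15512, so dip δ = arctan(1.15512) = 49.12°.
True thickness = vertical thickness × cos δ = 4 × cos 49.12° = 2.6 m.

2.6 m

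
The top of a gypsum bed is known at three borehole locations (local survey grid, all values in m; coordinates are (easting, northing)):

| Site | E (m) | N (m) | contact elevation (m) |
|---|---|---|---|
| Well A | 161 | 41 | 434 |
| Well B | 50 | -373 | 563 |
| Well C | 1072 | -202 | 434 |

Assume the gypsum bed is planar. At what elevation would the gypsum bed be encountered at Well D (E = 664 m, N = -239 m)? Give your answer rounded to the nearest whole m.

476 m

Let the plane be z = a·E + b·N + c.
Well B−Well A: −111a − 414b = 129;  Well C−Well A: 911a − 243b = 0.
Solving gives a = −0.07757, b = −0.29080.
Then c = 434 − a·161 − b·41 = 458.41.
At (664, -239): z = −51.5 + 69.5 + 458.41 = 476.4 m.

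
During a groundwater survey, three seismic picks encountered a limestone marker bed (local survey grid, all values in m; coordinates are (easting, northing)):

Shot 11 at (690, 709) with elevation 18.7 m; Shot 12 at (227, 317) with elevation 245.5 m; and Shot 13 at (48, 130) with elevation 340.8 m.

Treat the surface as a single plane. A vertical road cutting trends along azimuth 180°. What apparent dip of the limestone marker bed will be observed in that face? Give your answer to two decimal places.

12.13°

Two edge vectors: Shot 11→Shot 12 = (-463, -392, 226.8), Shot 11→Shot 13 = (-642, -579, 322.1).
Normal n = (Shot 11→Shot 12) × (Shot 11→Shot 13) = (5054, 3526.7, 16413).
So ∂z/∂E = −n_x/n_z = −0.30793 and ∂z/∂N = −n_y/n_z = −0.21487.
Unit vector along 180° is (sin 180°, cos 180°) = (0.0000, -1.0000).
Slope in that direction = a·(0.0000) + b·(-1.0000) = 0.21487.
Apparent dip = arctan|0.21487| = 12.13° (true dip is 20.6°, so apparent ≤ true as expected).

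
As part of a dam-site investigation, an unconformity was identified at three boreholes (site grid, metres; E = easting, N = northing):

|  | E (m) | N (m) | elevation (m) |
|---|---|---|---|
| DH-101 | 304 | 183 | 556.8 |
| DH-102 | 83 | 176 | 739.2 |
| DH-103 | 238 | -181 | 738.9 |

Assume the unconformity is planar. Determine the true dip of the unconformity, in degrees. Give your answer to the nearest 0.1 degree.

41.6°

Let the plane be z = a·E + b·N + c.
DH-102−DH-101: −221a − 7b = 182.4;  DH-103−DH-101: −66a − 364b = 182.1.
Solving gives a = −0.81417, b = −0.35265.
Gradient magnitude |∇z| = √(a² + b²) = √(0.66287 + 0.12436) = 0.88726.
True dip = arctan(0.88726) = 41.6°, dipping toward ENE (azimuth ≈ 067°).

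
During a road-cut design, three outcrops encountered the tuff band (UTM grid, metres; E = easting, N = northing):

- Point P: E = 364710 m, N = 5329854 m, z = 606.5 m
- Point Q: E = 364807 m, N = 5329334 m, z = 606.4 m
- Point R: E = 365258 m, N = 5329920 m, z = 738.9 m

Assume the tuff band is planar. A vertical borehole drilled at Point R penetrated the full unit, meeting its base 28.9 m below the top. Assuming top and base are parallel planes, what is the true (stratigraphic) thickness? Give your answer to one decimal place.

Two edge vectors: Point P→Point Q = (97, -520, -0.1), Point P→Point R = (548, 66, 132.4).
Normal n = (Point P→Point Q) × (Point P→Point R) = (-68841.4, -12897.6, 291362).
So ∂z/∂E = −n_x/n_z = 0.23627 and ∂z/∂N = −n_y/n_z = 0.04427.
|∇z| = √(a²+b²) = 0.24039, so dip δ = arctan(0.24039) = 13.52°.
True thickness = vertical thickness × cos δ = 28.9 × cos 13.52° = 28.1 m.

28.1 m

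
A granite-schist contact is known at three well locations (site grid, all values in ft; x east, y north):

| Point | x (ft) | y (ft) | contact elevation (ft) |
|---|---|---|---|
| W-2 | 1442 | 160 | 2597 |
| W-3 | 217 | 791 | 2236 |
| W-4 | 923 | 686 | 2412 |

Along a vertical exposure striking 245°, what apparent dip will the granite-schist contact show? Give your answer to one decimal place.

8.9°

Let the plane be z = a·x + b·y + c.
W-3−W-2: −1225a + 631b = −361;  W-4−W-2: −519a + 526b = −185.
Solving gives a = 0.23086, b = −0.12392.
Unit vector along 245° is (sin 245°, cos 245°) = (-0.9063, -0.4226).
Slope in that direction = a·(-0.9063) + b·(-0.4226) = −0.15686.
Apparent dip = arctan|0.15686| = 8.9° (true dip is 14.7°, so apparent ≤ true as expected).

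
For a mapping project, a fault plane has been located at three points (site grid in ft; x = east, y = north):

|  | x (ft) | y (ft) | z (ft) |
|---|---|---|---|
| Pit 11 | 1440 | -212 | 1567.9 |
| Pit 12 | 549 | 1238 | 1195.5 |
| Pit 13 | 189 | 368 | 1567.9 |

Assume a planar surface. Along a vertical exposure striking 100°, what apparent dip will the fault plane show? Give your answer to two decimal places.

5.80°

Let the plane be z = a·x + b·y + c.
Pit 12−Pit 11: −891a + 1450b = −372.4;  Pit 13−Pit 11: −1251a + 580b = 0.
Solving gives a = −0.16651, b = −0.35915.
Unit vector along 100° is (sin 100°, cos 100°) = (0.9848, -0.1736).
Slope in that direction = a·(0.9848) + b·(-0.1736) = −0.10162.
Apparent dip = arctan|0.10162| = 5.80° (true dip is 21.6°, so apparent ≤ true as expected).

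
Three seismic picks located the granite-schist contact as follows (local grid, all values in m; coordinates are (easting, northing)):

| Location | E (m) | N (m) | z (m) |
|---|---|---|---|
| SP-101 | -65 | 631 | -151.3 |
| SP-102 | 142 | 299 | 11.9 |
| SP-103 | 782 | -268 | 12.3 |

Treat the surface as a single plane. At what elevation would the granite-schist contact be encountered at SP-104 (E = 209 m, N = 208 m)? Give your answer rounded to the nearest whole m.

Let the plane be z = a·E + b·N + c.
SP-102−SP-101: 207a − 332b = 163.2;  SP-103−SP-101: 847a − 899b = 163.6.
Solving gives a = −0.97151, b = −1.09730.
Then c = -151.3 − a·-65 − b·631 = 477.95.
At (209, 208): z = −203.0 − 228.2 + 477.95 = 46.7 m.

47 m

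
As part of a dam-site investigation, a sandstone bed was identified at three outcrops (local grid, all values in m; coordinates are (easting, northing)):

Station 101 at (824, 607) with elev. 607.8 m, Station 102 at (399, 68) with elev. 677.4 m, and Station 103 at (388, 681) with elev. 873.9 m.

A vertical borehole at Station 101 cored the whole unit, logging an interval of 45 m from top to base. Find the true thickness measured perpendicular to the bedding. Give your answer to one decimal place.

Two edge vectors: Station 101→Station 102 = (-425, -539, 69.6), Station 101→Station 103 = (-436, 74, 266.1).
Normal n = (Station 101→Station 102) × (Station 101→Station 103) = (-148578.3, 82746.9, -266454).
So ∂z/∂E = −n_x/n_z = −0.55761 and ∂z/∂N = −n_y/n_z = 0.31055.
|∇z| = √(a²+b²) = 0.63826, so dip δ = arctan(0.63826) = 32.55°.
True thickness = vertical thickness × cos δ = 45 × cos 32.55° = 37.9 m.

37.9 m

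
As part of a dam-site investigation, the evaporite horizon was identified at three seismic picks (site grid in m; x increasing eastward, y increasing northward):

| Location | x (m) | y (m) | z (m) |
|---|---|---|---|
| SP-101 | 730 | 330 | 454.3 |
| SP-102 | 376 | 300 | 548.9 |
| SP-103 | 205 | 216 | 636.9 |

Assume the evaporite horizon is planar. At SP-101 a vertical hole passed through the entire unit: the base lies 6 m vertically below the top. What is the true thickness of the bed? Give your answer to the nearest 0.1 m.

5.0 m

Two edge vectors: SP-101→SP-102 = (-354, -30, 94.6), SP-101→SP-103 = (-525, -114, 182.6).
Normal n = (SP-101→SP-102) × (SP-101→SP-103) = (5306.4, 14975.4, 24606).
So ∂z/∂x = −n_x/n_z = −0.21565 and ∂z/∂y = −n_y/n_z = −0.60861.
|∇z| = √(a²+b²) = 0.64569, so dip δ = arctan(0.64569) = 32.85°.
True thickness = vertical thickness × cos δ = 6 × cos 32.85° = 5.0 m.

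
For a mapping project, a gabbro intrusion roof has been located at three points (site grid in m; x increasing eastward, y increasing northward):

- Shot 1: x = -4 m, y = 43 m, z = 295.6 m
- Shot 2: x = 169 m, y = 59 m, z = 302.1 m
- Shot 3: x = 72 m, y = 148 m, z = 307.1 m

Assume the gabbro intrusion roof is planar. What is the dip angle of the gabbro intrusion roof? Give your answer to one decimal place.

5.3°

Let the plane be z = a·x + b·y + c.
Shot 2−Shot 1: 173a + 16b = 6.5;  Shot 3−Shot 1: 76a + 105b = 11.5.
Solving gives a = 0.02941, b = 0.08824.
Gradient magnitude |∇z| = √(a² + b²) = √(0.00087 + 0.00779) = 0.09301.
True dip = arctan(0.09301) = 5.3°, dipping toward SSW (azimuth ≈ 198°).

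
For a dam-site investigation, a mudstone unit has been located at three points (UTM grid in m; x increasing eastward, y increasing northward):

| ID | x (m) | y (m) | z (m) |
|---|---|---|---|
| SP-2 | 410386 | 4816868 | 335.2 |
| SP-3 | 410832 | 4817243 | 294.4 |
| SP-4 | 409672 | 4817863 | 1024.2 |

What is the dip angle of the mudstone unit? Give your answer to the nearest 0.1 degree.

Let the plane be z = a·x + b·y + c.
SP-3−SP-2: 446a + 375b = −40.8;  SP-4−SP-2: −714a + 995b = 689.
Solving gives a = −0.42019, b = 0.39094.
Gradient magnitude |∇z| = √(a² + b²) = √(0.17656 + 0.15284) = 0.57393.
True dip = arctan(0.57393) = 29.9°, dipping toward SE (azimuth ≈ 133°).

29.9°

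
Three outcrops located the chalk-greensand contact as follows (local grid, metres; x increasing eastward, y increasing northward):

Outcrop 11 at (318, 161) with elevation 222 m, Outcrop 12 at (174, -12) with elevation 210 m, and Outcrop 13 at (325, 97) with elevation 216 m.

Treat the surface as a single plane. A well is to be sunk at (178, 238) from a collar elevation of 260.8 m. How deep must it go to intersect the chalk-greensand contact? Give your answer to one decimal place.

Two edge vectors: Outcrop 11→Outcrop 12 = (-144, -173, -12), Outcrop 11→Outcrop 13 = (7, -64, -6).
Normal n = (Outcrop 11→Outcrop 12) × (Outcrop 11→Outcrop 13) = (270, -948, 10427).
So ∂z/∂x = −n_x/n_z = −0.02589 and ∂z/∂y = −n_y/n_z = 0.09092.
Intercept c from Outcrop 11: 222 + 8.23 − 14.64 = 215.60.
At (178, 238): z_contact = −4.61 + 21.64 + 215.60 = 232.63 m.
Depth below ground = 260.8 − 232.63 = 28.2 m.

28.2 m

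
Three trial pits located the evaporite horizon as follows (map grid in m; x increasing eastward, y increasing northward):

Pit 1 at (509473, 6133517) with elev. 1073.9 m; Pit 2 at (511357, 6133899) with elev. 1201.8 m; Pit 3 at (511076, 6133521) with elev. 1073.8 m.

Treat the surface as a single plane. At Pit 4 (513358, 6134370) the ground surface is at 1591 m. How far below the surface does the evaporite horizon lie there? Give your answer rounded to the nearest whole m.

Two edge vectors: Pit 1→Pit 2 = (1884, 382, 127.9), Pit 1→Pit 3 = (1603, 4, -0.1).
Normal n = (Pit 1→Pit 2) × (Pit 1→Pit 3) = (-549.8, 205212.1, -604810).
So ∂z/∂x = −n_x/n_z = −0.00090905 and ∂z/∂y = −n_y/n_z = 0.33930011.
Intercept c from Pit 1: 1073.9 + 463.13 − 2081103.00 = −2079565.96.
At (513358, 6134370): z_contact = −466.7 + 2081392.4 − 2079565.96 = 1359.8 m.
Depth below ground = 1591 − 1359.8 = 231 m.

231 m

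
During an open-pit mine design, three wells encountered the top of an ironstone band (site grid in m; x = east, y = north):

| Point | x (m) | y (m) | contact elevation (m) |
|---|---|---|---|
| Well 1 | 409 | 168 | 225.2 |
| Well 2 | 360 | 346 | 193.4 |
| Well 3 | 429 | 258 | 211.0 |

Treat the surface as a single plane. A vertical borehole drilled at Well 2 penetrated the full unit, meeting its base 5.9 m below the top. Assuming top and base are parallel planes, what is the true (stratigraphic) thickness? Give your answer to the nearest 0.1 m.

5.8 m

Two edge vectors: Well 1→Well 2 = (-49, 178, -31.8), Well 1→Well 3 = (20, 90, -14.2).
Normal n = (Well 1→Well 2) × (Well 1→Well 3) = (334.4, -1331.8, -7970).
So ∂z/∂x = −n_x/n_z = 0.04196 and ∂z/∂y = −n_y/n_z = −0.16710.
|∇z| = √(a²+b²) = 0.17229, so dip δ = arctan(0.17229) = 9.78°.
True thickness = vertical thickness × cos δ = 5.9 × cos 9.78° = 5.8 m.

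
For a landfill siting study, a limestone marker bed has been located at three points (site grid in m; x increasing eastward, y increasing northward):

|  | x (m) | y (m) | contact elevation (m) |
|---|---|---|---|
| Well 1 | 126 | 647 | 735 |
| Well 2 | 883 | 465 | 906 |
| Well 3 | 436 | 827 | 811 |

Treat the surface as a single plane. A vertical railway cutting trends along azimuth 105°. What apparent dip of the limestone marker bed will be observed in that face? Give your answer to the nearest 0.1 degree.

12.3°

Two edge vectors: Well 1→Well 2 = (757, -182, 171), Well 1→Well 3 = (310, 180, 76).
Normal n = (Well 1→Well 2) × (Well 1→Well 3) = (-44612, -4522, 192680).
So ∂z/∂x = −n_x/n_z = 0.23153 and ∂z/∂y = −n_y/n_z = 0.02347.
Unit vector along 105° is (sin 105°, cos 105°) = (0.9659, -0.2588).
Slope in that direction = a·(0.9659) + b·(-0.2588) = 0.21757.
Apparent dip = arctan|0.21757| = 12.3° (true dip is 13.1°, so apparent ≤ true as expected).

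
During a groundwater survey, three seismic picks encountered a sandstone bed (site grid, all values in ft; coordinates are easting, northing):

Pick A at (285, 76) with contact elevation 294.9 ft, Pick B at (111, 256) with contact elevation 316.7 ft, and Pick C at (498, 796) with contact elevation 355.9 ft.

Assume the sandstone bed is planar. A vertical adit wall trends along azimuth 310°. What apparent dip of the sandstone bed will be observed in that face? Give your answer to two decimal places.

Two edge vectors: Pick A→Pick B = (-174, 180, 21.8), Pick A→Pick C = (213, 720, 61).
Normal n = (Pick A→Pick B) × (Pick A→Pick C) = (-4716, 15257.4, -163620).
So ∂z/∂easting = −n_x/n_z = −0.02882 and ∂z/∂northing = −n_y/n_z = 0.09325.
Unit vector along 310° is (sin 310°, cos 310°) = (-0.7660, 0.6428).
Slope in that direction = a·(-0.7660) + b·(0.6428) = 0.08202.
Apparent dip = arctan|0.08202| = 4.69° (true dip is 5.6°, so apparent ≤ true as expected).

4.69°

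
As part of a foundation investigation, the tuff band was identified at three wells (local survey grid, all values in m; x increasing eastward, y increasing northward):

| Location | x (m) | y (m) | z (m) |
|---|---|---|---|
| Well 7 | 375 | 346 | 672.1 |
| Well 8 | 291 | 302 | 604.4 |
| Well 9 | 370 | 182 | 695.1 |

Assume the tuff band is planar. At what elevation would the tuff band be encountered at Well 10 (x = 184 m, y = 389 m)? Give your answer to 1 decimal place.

Let the plane be z = a·x + b·y + c.
Well 8−Well 7: −84a − 44b = −67.7;  Well 9−Well 7: −5a − 164b = 23.
Solving gives a = 0.89369, b = −0.16749.
Then c = 672.1 − a·375 − b·346 = 394.92.
At (184, 389): z = 164.4 − 65.2 + 394.92 = 494.2 m.

494.2 m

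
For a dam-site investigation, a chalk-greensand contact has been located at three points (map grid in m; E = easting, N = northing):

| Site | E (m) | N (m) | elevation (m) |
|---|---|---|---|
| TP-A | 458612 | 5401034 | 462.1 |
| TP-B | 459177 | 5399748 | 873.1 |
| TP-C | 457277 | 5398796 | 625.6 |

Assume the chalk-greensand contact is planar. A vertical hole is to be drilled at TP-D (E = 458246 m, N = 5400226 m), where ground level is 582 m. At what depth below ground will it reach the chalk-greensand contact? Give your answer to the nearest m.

33 m

Let the plane be z = a·E + b·N + c.
TP-B−TP-A: 565a − 1286b = 411;  TP-C−TP-A: −1335a − 2238b = 163.5.
Solving gives a = 0.23800415, b = −0.21502928.
Then c = 462.1 − a·458612 − b·5401034 = 1052691.01.
At (458246, 5400226): z_contact = 109064.4 − 1161206.7 + 1052691.01 = 548.7 m.
Depth below ground = 582 − 548.7 = 33 m.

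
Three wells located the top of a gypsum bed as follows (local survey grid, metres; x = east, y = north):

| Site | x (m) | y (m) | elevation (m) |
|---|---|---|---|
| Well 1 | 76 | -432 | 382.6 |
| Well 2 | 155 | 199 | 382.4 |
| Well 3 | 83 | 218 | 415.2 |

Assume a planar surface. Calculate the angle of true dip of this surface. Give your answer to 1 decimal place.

24.0°

Two edge vectors: Well 1→Well 2 = (79, 631, -0.2), Well 1→Well 3 = (7, 650, 32.6).
Normal n = (Well 1→Well 2) × (Well 1→Well 3) = (20700.6, -2576.8, 46933).
So ∂z/∂x = −n_x/n_z = −0.44107 and ∂z/∂y = −n_y/n_z = 0.05490.
Gradient magnitude |∇z| = √(a² + b²) = √(0.19454 + 0.00301) = 0.44447.
True dip = arctan(0.44447) = 24.0°, dipping toward E (azimuth ≈ 097°).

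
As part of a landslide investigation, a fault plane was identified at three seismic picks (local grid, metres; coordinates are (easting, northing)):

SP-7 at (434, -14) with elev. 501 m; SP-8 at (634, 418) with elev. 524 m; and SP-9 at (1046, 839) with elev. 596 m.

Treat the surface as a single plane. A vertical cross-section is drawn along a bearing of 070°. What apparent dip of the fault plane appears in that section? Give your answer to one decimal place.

Two edge vectors: SP-7→SP-8 = (200, 432, 23), SP-7→SP-9 = (612, 853, 95).
Normal n = (SP-7→SP-8) × (SP-7→SP-9) = (21421, -4924, -93784).
So ∂z/∂E = −n_x/n_z = 0.22841 and ∂z/∂N = −n_y/n_z = −0.05250.
Unit vector along 070° is (sin 70°, cos 70°) = (0.9397, 0.3420).
Slope in that direction = a·(0.9397) + b·(0.3420) = 0.19668.
Apparent dip = arctan|0.19668| = 11.1° (true dip is 13.2°, so apparent ≤ true as expected).

11.1°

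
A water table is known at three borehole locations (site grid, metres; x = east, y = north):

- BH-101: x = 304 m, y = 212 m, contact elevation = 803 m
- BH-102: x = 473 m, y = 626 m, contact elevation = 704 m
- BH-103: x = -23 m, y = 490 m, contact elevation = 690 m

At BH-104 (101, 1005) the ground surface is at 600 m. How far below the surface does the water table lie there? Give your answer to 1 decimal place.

42.3 m

Two edge vectors: BH-101→BH-102 = (169, 414, -99), BH-101→BH-103 = (-327, 278, -113).
Normal n = (BH-101→BH-102) × (BH-101→BH-103) = (-19260, 51470, 182360).
So ∂z/∂x = −n_x/n_z = 0.105615 and ∂z/∂y = −n_y/n_z = −0.282244.
Intercept c from BH-101: 803 − 32.11 + 59.84 = 830.73.
At (101, 1005): z_contact = 10.67 − 283.66 + 830.73 = 557.74 m.
Depth below ground = 600 − 557.74 = 42.3 m.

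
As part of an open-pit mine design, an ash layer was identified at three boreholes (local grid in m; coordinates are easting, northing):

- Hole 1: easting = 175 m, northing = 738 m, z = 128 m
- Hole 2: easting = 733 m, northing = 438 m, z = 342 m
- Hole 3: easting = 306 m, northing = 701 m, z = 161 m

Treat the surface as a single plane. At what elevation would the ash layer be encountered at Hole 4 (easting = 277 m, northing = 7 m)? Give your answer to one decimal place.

515.8 m

Let the plane be z = a·easting + b·northing + c.
Hole 2−Hole 1: 558a − 300b = 214;  Hole 3−Hole 1: 131a − 37b = 33.
Solving gives a = 0.10625, b = −0.51571.
Then c = 128 − a·175 − b·738 = 490.00.
At (277, 7): z = 29.4 − 3.6 + 490.00 = 515.8 m.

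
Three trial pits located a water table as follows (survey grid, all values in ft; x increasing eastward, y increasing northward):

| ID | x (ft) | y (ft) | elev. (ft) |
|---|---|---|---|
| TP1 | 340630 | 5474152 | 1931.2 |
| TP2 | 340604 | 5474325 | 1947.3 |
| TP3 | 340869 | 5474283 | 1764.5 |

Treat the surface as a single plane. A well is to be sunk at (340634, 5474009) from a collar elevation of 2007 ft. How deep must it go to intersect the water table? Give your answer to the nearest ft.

Let the plane be z = a·x + b·y + c.
TP2−TP1: −26a + 173b = 16.1;  TP3−TP1: 239a + 131b = −166.7.
Solving gives a = −0.69153353, b = −0.01086631.
Then c = 1931.2 − a·340630 − b·5474152 = 296972.10.
At (340634, 5474009): z_contact = −235559.8 − 59482.3 + 296972.10 = 1930.0 ft.
Depth below ground = 2007 − 1930.0 = 77 ft.

77 ft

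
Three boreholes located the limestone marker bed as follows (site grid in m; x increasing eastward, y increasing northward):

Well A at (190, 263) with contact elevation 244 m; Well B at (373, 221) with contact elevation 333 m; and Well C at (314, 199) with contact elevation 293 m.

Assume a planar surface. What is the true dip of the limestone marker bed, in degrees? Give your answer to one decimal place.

32.8°

Let the plane be z = a·x + b·y + c.
Well B−Well A: 183a − 42b = 89;  Well C−Well A: 124a − 64b = 49.
Solving gives a = 0.55935, b = 0.31811.
Gradient magnitude |∇z| = √(a² + b²) = √(0.31287 + 0.10120) = 0.64348.
True dip = arctan(0.64348) = 32.8°, dipping toward WSW (azimuth ≈ 240°).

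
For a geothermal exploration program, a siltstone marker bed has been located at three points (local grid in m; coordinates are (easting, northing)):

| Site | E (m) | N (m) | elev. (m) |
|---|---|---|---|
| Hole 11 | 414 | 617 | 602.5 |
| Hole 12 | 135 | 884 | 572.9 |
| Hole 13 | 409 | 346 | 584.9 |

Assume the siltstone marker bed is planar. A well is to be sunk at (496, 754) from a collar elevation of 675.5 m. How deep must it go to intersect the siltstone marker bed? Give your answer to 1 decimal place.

Two edge vectors: Hole 11→Hole 12 = (-279, 267, -29.6), Hole 11→Hole 13 = (-5, -271, -17.6).
Normal n = (Hole 11→Hole 12) × (Hole 11→Hole 13) = (-12720.8, -4762.4, 76944).
So ∂z/∂E = −n_x/n_z = 0.16533 and ∂z/∂N = −n_y/n_z = 0.06189.
Intercept c from Hole 11: 602.5 − 68.44 − 38.19 = 495.87.
At (496, 754): z_contact = 82.00 + 46.67 + 495.87 = 624.54 m.
Depth below ground = 675.5 − 624.54 = 51.0 m.

51.0 m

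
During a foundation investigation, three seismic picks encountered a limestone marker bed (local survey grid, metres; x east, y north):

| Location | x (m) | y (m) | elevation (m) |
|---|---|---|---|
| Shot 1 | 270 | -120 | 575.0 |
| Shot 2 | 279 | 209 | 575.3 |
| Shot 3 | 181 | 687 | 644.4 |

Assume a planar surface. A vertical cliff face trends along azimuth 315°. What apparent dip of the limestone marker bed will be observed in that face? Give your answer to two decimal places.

24.21°

Let the plane be z = a·x + b·y + c.
Shot 2−Shot 1: 9a + 329b = 0.3;  Shot 3−Shot 1: −89a + 807b = 69.4.
Solving gives a = −0.61817, b = 0.01782.
Unit vector along 315° is (sin 315°, cos 315°) = (-0.7071, 0.7071).
Slope in that direction = a·(-0.7071) + b·(0.7071) = 0.44972.
Apparent dip = arctan|0.44972| = 24.21° (true dip is 31.7°, so apparent ≤ true as expected).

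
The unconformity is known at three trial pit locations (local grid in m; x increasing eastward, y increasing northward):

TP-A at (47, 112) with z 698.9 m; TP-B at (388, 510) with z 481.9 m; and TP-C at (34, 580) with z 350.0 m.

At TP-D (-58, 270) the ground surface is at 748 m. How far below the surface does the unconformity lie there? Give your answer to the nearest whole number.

Two edge vectors: TP-A→TP-B = (341, 398, -217), TP-A→TP-C = (-13, 468, -348.9).
Normal n = (TP-A→TP-B) × (TP-A→TP-C) = (-37306.2, 121795.9, 164762).
So ∂z/∂x = −n_x/n_z = 0.22642 and ∂z/∂y = −n_y/n_z = −0.73922.
Intercept c from TP-A: 698.9 − 10.64 + 82.79 = 771.05.
At (-58, 270): z_contact = −13.1 − 199.6 + 771.05 = 558.3 m.
Depth below ground = 748 − 558.3 = 190 m.

190 m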